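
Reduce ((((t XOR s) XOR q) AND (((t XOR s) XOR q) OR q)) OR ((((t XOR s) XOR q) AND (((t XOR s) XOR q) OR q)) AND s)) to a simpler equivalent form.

By absorption (E OR (E AND v) = E) then absorption (E AND (E OR v) = E):
= ((t XOR s) XOR q)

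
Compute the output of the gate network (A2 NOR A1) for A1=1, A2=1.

Substituting: (1 NOR 1)
= 0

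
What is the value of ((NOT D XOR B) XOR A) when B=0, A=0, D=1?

Substituting: ((NOT 1 XOR 0) XOR 0)
= 0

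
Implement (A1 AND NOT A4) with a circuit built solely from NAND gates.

((A1 NAND (A4 NAND A4)) NAND (A1 NAND (A4 NAND A4)))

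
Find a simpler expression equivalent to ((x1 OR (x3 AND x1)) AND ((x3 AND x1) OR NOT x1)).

By distribution ((E OR v) AND (E OR NOT v) = E):
= (x3 AND x1)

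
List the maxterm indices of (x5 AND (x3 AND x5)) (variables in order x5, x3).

ΠM(0, 1, 2) = (x5 OR x3) AND (x5 OR NOT x3) AND (NOT x5 OR x3)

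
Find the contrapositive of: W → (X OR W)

Contrapositive: NOT (X OR W) → NOT W
Note: A statement and its contrapositive are logically equivalent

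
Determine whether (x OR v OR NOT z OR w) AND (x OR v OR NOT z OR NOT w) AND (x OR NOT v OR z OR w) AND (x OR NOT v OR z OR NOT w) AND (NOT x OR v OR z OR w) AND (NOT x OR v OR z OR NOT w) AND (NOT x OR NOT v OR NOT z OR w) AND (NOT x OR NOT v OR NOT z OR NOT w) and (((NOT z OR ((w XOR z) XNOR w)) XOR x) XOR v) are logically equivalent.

Yes, they are equivalent — the two output columns agree on all 16 assignments:
x | v | z | w | Expression 1 | Expression 2
-------------------------------------------
0 | 0 | 0 | 0 | 1 | 1
0 | 0 | 0 | 1 | 1 | 1
0 | 0 | 1 | 0 | 0 | 0
0 | 0 | 1 | 1 | 0 | 0
0 | 1 | 0 | 0 | 0 | 0
0 | 1 | 0 | 1 | 0 | 0
0 | 1 | 1 | 0 | 1 | 1
0 | 1 | 1 | 1 | 1 | 1
1 | 0 | 0 | 0 | 0 | 0
1 | 0 | 0 | 1 | 0 | 0
1 | 0 | 1 | 0 | 1 | 1
1 | 0 | 1 | 1 | 1 | 1
1 | 1 | 0 | 0 | 1 | 1
1 | 1 | 0 | 1 | 1 | 1
1 | 1 | 1 | 0 | 0 | 0
1 | 1 | 1 | 1 | 0 | 0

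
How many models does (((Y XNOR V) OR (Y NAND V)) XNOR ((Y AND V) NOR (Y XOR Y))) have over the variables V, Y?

Satisfying assignments: (0,0), (0,1), (1,0)
Count: 3 out of 4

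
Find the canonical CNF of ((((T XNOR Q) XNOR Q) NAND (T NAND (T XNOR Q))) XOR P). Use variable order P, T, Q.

(P OR NOT T OR Q) AND (NOT P OR T OR Q) AND (NOT P OR T OR NOT Q) AND (NOT P OR NOT T OR NOT Q)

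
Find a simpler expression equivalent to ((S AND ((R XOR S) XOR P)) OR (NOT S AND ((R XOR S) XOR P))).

By distribution ((E AND v) OR (E AND NOT v) = E):
= ((R XOR S) XOR P)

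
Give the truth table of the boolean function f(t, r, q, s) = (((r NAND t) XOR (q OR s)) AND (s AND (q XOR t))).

t | r | q | s | Output
----------------------
0 | 0 | 0 | 0 | 0
0 | 0 | 0 | 1 | 0
0 | 0 | 1 | 0 | 0
0 | 0 | 1 | 1 | 0
0 | 1 | 0 | 0 | 0
0 | 1 | 0 | 1 | 0
0 | 1 | 1 | 0 | 0
0 | 1 | 1 | 1 | 0
1 | 0 | 0 | 0 | 0
1 | 0 | 0 | 1 | 0
1 | 0 | 1 | 0 | 0
1 | 0 | 1 | 1 | 0
1 | 1 | 0 | 0 | 0
1 | 1 | 0 | 1 | 1
1 | 1 | 1 | 0 | 0
1 | 1 | 1 | 1 | 0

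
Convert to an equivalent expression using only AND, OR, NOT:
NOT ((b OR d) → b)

(b OR d) AND NOT b
(Negated implication: NOT(A → B) = A AND NOT B)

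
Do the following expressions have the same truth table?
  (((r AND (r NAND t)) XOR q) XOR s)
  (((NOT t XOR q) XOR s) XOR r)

No. Counterexample: with q=0, t=0, s=0, r=0, Expression 1 = 0 but Expression 2 = 1.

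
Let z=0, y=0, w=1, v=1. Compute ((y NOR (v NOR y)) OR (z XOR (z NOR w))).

Substituting: ((0 NOR (1 NOR 0)) OR (0 XOR (0 NOR 1)))
= 1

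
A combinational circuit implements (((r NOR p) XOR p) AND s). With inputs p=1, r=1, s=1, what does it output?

Substituting: (((1 NOR 1) XOR 1) AND 1)
= 1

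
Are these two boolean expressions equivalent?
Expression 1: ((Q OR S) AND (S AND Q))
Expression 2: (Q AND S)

Yes, they are equivalent — the two output columns agree on all 4 assignments:
Q | S | Expression 1 | Expression 2
-----------------------------------
0 | 0 | 0 | 0
0 | 1 | 0 | 0
1 | 0 | 0 | 0
1 | 1 | 1 | 1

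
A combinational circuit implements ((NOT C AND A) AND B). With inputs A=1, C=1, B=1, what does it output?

Substituting: ((NOT 1 AND 1) AND 1)
= 0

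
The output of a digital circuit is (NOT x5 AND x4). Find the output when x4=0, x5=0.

Substituting: (NOT 0 AND 0)
= 0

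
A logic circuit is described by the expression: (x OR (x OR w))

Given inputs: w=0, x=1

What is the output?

Substituting: (1 OR (1 OR 0))
= 1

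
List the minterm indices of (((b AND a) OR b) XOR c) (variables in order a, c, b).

Σm(1, 2, 5, 6) = (NOT a AND NOT c AND b) OR (NOT a AND c AND NOT b) OR (a AND NOT c AND b) OR (a AND c AND NOT b)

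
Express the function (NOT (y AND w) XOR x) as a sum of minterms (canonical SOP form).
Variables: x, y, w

Σm(0, 1, 2, 7) = (NOT x AND NOT y AND NOT w) OR (NOT x AND NOT y AND w) OR (NOT x AND y AND NOT w) OR (x AND y AND w)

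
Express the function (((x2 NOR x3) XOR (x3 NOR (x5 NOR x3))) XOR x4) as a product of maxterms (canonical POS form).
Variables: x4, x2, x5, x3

ΠM(1, 2, 3, 4, 5, 7, 8, 14) = (x4 OR x2 OR x5 OR NOT x3) AND (x4 OR x2 OR NOT x5 OR x3) AND (x4 OR x2 OR NOT x5 OR NOT x3) AND (x4 OR NOT x2 OR x5 OR x3) AND (x4 OR NOT x2 OR x5 OR NOT x3) AND (x4 OR NOT x2 OR NOT x5 OR NOT x3) AND (NOT x4 OR x2 OR x5 OR x3) AND (NOT x4 OR NOT x2 OR NOT x5 OR x3)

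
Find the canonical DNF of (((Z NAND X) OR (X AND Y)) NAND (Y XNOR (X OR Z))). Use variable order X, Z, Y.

(NOT X AND NOT Z AND Y) OR (NOT X AND Z AND NOT Y) OR (X AND NOT Z AND NOT Y) OR (X AND Z AND NOT Y)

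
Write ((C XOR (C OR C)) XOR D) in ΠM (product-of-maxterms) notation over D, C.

ΠM(0, 1) = (D OR C) AND (D OR NOT C)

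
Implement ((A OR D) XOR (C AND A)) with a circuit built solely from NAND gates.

((((A NAND A) NAND (D NAND D)) NAND (((A NAND A) NAND (D NAND D)) NAND ((C NAND A) NAND (C NAND A)))) NAND (((C NAND A) NAND (C NAND A)) NAND (((A NAND A) NAND (D NAND D)) NAND ((C NAND A) NAND (C NAND A)))))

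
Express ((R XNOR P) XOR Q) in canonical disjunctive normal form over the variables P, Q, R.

(NOT P AND NOT Q AND NOT R) OR (NOT P AND Q AND R) OR (P AND NOT Q AND R) OR (P AND Q AND NOT R)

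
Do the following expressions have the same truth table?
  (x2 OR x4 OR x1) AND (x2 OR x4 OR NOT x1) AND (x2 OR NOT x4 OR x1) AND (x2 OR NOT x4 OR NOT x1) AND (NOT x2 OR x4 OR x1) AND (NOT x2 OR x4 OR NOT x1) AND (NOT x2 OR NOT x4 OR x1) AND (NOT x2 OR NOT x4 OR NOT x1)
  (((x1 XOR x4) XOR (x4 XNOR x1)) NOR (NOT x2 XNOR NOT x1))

Yes, they are equivalent — the two output columns agree on all 8 assignments:
x2 | x4 | x1 | Expression 1 | Expression 2
------------------------------------------
0 | 0 | 0 | 0 | 0
0 | 0 | 1 | 0 | 0
0 | 1 | 0 | 0 | 0
0 | 1 | 1 | 0 | 0
1 | 0 | 0 | 0 | 0
1 | 0 | 1 | 0 | 0
1 | 1 | 0 | 0 | 0
1 | 1 | 1 | 0 | 0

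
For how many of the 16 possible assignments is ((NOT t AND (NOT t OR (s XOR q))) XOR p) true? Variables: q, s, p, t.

Satisfying assignments: (0,0,0,0), (0,0,1,1), (0,1,0,0), (0,1,1,1), (1,0,0,0), (1,0,1,1), (1,1,0,0), (1,1,1,1)
Count: 8 out of 16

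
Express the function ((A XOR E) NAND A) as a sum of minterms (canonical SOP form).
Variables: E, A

Σm(0, 2, 3) = (NOT E AND NOT A) OR (E AND NOT A) OR (E AND A)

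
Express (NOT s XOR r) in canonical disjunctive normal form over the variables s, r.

(NOT s AND NOT r) OR (s AND r)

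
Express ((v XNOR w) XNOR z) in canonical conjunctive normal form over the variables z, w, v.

(z OR w OR v) AND (z OR NOT w OR NOT v) AND (NOT z OR w OR NOT v) AND (NOT z OR NOT w OR v)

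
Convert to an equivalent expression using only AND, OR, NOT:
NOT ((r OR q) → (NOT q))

(r OR q) AND q
(Negated implication: NOT(A → B) = A AND NOT B)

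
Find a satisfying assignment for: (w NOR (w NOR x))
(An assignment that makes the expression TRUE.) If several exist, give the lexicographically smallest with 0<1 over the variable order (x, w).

x=1, w=0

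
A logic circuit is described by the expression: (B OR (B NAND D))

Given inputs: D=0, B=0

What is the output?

Substituting: (0 OR (0 NAND 0))
= 1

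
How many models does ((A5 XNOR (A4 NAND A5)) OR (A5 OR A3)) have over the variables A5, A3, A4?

Satisfying assignments: (0,1,0), (0,1,1), (1,0,0), (1,0,1), (1,1,0), (1,1,1)
Count: 6 out of 8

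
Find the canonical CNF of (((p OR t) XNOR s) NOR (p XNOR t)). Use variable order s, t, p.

(s OR t OR p) AND (s OR NOT t OR NOT p) AND (NOT s OR t OR p) AND (NOT s OR t OR NOT p) AND (NOT s OR NOT t OR p) AND (NOT s OR NOT t OR NOT p)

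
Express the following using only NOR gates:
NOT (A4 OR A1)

(((A4 NOR A1) NOR (A4 NOR A1)) NOR ((A4 NOR A1) NOR (A4 NOR A1)))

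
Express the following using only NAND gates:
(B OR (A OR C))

((B NAND B) NAND (((A NAND A) NAND (C NAND C)) NAND ((A NAND A) NAND (C NAND C))))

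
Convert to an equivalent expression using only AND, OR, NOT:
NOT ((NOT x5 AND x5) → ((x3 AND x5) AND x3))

(NOT x5 AND x5) AND NOT ((x3 AND x5) AND x3)
(Negated implication: NOT(A → B) = A AND NOT B)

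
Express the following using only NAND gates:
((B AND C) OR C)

((((B NAND C) NAND (B NAND C)) NAND ((B NAND C) NAND (B NAND C))) NAND (C NAND C))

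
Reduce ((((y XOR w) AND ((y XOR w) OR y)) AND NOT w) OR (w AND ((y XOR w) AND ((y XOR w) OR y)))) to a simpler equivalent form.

By distribution ((E AND v) OR (E AND NOT v) = E) then absorption (E AND (E OR v) = E):
= (y XOR w)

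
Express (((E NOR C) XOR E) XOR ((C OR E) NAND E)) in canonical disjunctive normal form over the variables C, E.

(NOT C AND E) OR (C AND NOT E) OR (C AND E)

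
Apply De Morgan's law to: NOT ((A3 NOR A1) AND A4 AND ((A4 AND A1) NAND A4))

NOT (A3 NOR A1) OR NOT A4 OR NOT ((A4 AND A1) NAND A4)
De Morgan's: NOT(AND of terms) = OR of negations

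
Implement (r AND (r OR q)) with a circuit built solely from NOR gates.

((r NOR r) NOR (((r NOR q) NOR (r NOR q)) NOR ((r NOR q) NOR (r NOR q))))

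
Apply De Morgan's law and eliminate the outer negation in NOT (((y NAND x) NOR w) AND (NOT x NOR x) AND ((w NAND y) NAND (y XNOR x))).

NOT ((y NAND x) NOR w) OR NOT (NOT x NOR x) OR NOT ((w NAND y) NAND (y XNOR x))
De Morgan's: NOT(AND of terms) = OR of negations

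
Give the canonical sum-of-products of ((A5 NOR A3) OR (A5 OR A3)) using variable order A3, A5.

Σm(0, 1, 2, 3) = (NOT A3 AND NOT A5) OR (NOT A3 AND A5) OR (A3 AND NOT A5) OR (A3 AND A5)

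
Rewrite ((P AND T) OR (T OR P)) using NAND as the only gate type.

((((P NAND T) NAND (P NAND T)) NAND ((P NAND T) NAND (P NAND T))) NAND (((T NAND T) NAND (P NAND P)) NAND ((T NAND T) NAND (P NAND P))))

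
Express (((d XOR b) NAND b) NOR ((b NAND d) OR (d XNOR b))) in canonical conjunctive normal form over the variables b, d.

(b OR d) AND (b OR NOT d) AND (NOT b OR d) AND (NOT b OR NOT d)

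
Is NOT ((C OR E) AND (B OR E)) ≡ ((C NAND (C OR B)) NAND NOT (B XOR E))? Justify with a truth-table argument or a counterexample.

No. Counterexample: with E=0, C=0, B=0, Expression 1 = 1 but Expression 2 = 0.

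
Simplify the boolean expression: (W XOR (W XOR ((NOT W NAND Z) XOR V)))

By XOR self-cancellation ((E XOR v) XOR v = E):
= ((NOT W NAND Z) XOR V)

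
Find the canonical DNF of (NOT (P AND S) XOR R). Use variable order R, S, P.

(NOT R AND NOT S AND NOT P) OR (NOT R AND NOT S AND P) OR (NOT R AND S AND NOT P) OR (R AND S AND P)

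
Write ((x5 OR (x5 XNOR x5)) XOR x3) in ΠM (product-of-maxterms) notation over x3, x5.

ΠM(2, 3) = (NOT x3 OR x5) AND (NOT x3 OR NOT x5)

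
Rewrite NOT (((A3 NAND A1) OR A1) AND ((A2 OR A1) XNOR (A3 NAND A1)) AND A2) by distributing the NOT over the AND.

NOT ((A3 NAND A1) OR A1) OR NOT ((A2 OR A1) XNOR (A3 NAND A1)) OR NOT A2
De Morgan's: NOT(AND of terms) = OR of negations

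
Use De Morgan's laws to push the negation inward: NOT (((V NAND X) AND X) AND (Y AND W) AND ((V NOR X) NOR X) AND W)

NOT ((V NAND X) AND X) OR NOT (Y AND W) OR NOT ((V NOR X) NOR X) OR NOT W
De Morgan's: NOT(AND of terms) = OR of negations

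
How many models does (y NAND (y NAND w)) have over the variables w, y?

Satisfying assignments: (0,0), (1,0), (1,1)
Count: 3 out of 4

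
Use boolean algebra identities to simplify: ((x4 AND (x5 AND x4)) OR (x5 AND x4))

By absorption (E OR (E AND v) = E):
= (x5 AND x4)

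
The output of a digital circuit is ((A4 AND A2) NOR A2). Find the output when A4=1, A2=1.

Substituting: ((1 AND 1) NOR 1)
= 0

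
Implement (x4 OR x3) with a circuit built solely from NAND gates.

((x4 NAND x4) NAND (x3 NAND x3))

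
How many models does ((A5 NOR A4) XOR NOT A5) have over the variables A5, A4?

Satisfying assignments: (0,1)
Count: 1 out of 4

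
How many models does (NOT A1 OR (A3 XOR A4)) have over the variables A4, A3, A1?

Satisfying assignments: (0,0,0), (0,1,0), (0,1,1), (1,0,0), (1,0,1), (1,1,0)
Count: 6 out of 8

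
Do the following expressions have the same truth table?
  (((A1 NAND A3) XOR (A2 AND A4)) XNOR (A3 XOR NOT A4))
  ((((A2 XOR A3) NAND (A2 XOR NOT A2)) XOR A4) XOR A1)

No. Counterexample: with A4=0, A3=0, A1=0, A2=1, Expression 1 = 1 but Expression 2 = 0.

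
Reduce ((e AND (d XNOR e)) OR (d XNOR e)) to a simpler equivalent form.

By absorption (E OR (E AND v) = E):
= (d XNOR e)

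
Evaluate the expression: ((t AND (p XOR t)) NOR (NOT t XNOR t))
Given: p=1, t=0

Substituting: ((0 AND (1 XOR 0)) NOR (NOT 0 XNOR 0))
= 1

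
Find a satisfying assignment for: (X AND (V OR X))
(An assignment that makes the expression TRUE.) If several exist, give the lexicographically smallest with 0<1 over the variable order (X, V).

X=1, V=0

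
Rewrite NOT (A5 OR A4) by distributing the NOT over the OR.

NOT A5 AND NOT A4
De Morgan's: NOT(OR of terms) = AND of negations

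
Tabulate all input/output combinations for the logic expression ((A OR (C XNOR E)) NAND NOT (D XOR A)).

C | D | A | E | Output
----------------------
0 | 0 | 0 | 0 | 0
0 | 0 | 0 | 1 | 1
0 | 0 | 1 | 0 | 1
0 | 0 | 1 | 1 | 1
0 | 1 | 0 | 0 | 1
0 | 1 | 0 | 1 | 1
0 | 1 | 1 | 0 | 0
0 | 1 | 1 | 1 | 0
1 | 0 | 0 | 0 | 1
1 | 0 | 0 | 1 | 0
1 | 0 | 1 | 0 | 1
1 | 0 | 1 | 1 | 1
1 | 1 | 0 | 0 | 1
1 | 1 | 0 | 1 | 1
1 | 1 | 1 | 0 | 0
1 | 1 | 1 | 1 | 0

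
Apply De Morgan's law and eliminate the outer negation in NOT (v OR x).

NOT v AND NOT x
De Morgan's: NOT(OR of terms) = AND of negations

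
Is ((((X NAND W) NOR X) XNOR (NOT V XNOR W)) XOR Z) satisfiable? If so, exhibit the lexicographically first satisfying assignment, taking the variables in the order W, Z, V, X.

W=0, Z=0, V=0, X=0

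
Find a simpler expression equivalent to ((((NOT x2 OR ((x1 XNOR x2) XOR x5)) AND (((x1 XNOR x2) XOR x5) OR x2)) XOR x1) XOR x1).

By XOR self-cancellation ((E XOR v) XOR v = E) then distribution ((E OR v) AND (E OR NOT v) = E):
= ((x1 XNOR x2) XOR x5)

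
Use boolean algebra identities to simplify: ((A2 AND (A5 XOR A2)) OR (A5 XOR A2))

By absorption (E OR (E AND v) = E):
= (A5 XOR A2)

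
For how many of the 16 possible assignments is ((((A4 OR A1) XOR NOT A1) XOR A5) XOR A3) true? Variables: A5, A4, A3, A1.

Satisfying assignments: (0,0,0,0), (0,0,0,1), (0,1,0,1), (0,1,1,0), (1,0,1,0), (1,0,1,1), (1,1,0,0), (1,1,1,1)
Count: 8 out of 16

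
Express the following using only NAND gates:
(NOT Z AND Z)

(((Z NAND Z) NAND Z) NAND ((Z NAND Z) NAND Z))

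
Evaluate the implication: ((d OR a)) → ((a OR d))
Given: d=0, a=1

Antecedent ((d OR a)) = 1; consequent ((a OR d)) = 1.
1 → 1 = 1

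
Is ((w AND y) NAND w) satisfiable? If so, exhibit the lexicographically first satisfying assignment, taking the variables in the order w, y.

w=0, y=0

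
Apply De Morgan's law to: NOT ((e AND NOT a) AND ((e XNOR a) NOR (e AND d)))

NOT (e AND NOT a) OR NOT ((e XNOR a) NOR (e AND d))
De Morgan's: NOT(AND of terms) = OR of negations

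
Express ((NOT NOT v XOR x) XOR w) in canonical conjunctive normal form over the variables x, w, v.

(x OR w OR v) AND (x OR NOT w OR NOT v) AND (NOT x OR w OR NOT v) AND (NOT x OR NOT w OR v)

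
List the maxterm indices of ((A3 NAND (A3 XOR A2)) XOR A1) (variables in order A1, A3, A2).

ΠM(2, 4, 5, 7) = (A1 OR NOT A3 OR A2) AND (NOT A1 OR A3 OR A2) AND (NOT A1 OR A3 OR NOT A2) AND (NOT A1 OR NOT A3 OR NOT A2)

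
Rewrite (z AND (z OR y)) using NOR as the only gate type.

((z NOR z) NOR (((z NOR y) NOR (z NOR y)) NOR ((z NOR y) NOR (z NOR y))))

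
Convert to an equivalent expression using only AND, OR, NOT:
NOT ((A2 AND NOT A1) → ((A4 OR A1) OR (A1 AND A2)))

(A2 AND NOT A1) AND NOT ((A4 OR A1) OR (A1 AND A2))
(Negated implication: NOT(A → B) = A AND NOT B)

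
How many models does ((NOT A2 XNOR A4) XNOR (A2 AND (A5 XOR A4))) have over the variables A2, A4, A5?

Satisfying assignments: (0,0,0), (0,0,1), (1,0,1), (1,1,1)
Count: 4 out of 8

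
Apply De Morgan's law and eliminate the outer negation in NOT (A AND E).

NOT A OR NOT E
De Morgan's: NOT(AND of terms) = OR of negations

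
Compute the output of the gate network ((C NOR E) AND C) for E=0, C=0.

Substituting: ((0 NOR 0) AND 0)
= 0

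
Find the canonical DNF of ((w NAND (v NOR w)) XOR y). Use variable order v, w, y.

(NOT v AND NOT w AND NOT y) OR (NOT v AND w AND NOT y) OR (v AND NOT w AND NOT y) OR (v AND w AND NOT y)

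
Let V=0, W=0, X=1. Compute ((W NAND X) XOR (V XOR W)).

Substituting: ((0 NAND 1) XOR (0 XOR 0))
= 1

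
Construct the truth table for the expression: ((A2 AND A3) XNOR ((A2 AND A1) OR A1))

A2 | A3 | A1 | Output
---------------------
0 | 0 | 0 | 1
0 | 0 | 1 | 0
0 | 1 | 0 | 1
0 | 1 | 1 | 0
1 | 0 | 0 | 1
1 | 0 | 1 | 0
1 | 1 | 0 | 0
1 | 1 | 1 | 1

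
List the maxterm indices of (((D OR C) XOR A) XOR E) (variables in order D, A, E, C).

ΠM(0, 3, 5, 6, 10, 11, 12, 13) = (D OR A OR E OR C) AND (D OR A OR NOT E OR NOT C) AND (D OR NOT A OR E OR NOT C) AND (D OR NOT A OR NOT E OR C) AND (NOT D OR A OR NOT E OR C) AND (NOT D OR A OR NOT E OR NOT C) AND (NOT D OR NOT A OR E OR C) AND (NOT D OR NOT A OR E OR NOT C)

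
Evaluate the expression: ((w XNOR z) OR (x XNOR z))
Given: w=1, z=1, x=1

Substituting: ((1 XNOR 1) OR (1 XNOR 1))
= 1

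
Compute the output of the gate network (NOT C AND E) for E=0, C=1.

Substituting: (NOT 1 AND 0)
= 0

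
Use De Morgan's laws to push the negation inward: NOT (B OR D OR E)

NOT B AND NOT D AND NOT E
De Morgan's: NOT(OR of terms) = AND of negations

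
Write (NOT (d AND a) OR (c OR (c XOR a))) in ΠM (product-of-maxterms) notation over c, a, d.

ΠM() = TRUE (no maxterms)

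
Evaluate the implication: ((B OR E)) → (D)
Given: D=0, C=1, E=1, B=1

Antecedent ((B OR E)) = 1; consequent (D) = 0.
1 → 0 = 0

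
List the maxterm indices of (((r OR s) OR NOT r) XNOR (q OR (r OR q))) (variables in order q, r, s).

ΠM(0, 1) = (q OR r OR s) AND (q OR r OR NOT s)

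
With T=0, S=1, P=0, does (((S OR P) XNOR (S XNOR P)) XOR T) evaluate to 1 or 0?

Substituting: (((1 OR 0) XNOR (1 XNOR 0)) XOR 0)
= 0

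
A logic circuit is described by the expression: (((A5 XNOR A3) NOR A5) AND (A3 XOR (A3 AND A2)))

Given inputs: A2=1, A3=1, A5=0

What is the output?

Substituting: (((0 XNOR 1) NOR 0) AND (1 XOR (1 AND 1)))
= 0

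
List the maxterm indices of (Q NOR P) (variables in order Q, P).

ΠM(1, 2, 3) = (Q OR NOT P) AND (NOT Q OR P) AND (NOT Q OR NOT P)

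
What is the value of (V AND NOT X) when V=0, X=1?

Substituting: (0 AND NOT 1)
= 0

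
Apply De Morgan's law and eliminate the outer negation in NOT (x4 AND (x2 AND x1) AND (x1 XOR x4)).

NOT x4 OR NOT (x2 AND x1) OR NOT (x1 XOR x4)
De Morgan's: NOT(AND of terms) = OR of negations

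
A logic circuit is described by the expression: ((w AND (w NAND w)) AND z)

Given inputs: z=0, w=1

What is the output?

Substituting: ((1 AND (1 NAND 1)) AND 0)
= 0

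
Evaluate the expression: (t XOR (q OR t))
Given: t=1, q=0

Substituting: (1 XOR (0 OR 1))
= 0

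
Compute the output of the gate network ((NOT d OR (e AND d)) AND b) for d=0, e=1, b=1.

Substituting: ((NOT 0 OR (1 AND 0)) AND 1)
= 1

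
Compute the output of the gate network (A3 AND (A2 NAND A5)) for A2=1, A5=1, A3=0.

Substituting: (0 AND (1 NAND 1))
= 0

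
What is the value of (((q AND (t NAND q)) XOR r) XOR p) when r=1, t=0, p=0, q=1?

Substituting: (((1 AND (0 NAND 1)) XOR 1) XOR 0)
= 0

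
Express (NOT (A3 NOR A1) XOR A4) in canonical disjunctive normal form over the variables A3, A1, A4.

(NOT A3 AND NOT A1 AND A4) OR (NOT A3 AND A1 AND NOT A4) OR (A3 AND NOT A1 AND NOT A4) OR (A3 AND A1 AND NOT A4)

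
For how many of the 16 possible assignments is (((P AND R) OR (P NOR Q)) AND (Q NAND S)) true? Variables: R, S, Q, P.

Satisfying assignments: (0,0,0,0), (0,1,0,0), (1,0,0,0), (1,0,0,1), (1,0,1,1), (1,1,0,0), (1,1,0,1)
Count: 7 out of 16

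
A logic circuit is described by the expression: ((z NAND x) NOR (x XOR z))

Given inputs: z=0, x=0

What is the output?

Substituting: ((0 NAND 0) NOR (0 XOR 0))
= 0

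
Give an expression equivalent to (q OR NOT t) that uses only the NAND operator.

((q NAND q) NAND ((t NAND t) NAND (t NAND t)))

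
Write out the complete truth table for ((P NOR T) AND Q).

Q | T | P | Output
------------------
0 | 0 | 0 | 0
0 | 0 | 1 | 0
0 | 1 | 0 | 0
0 | 1 | 1 | 0
1 | 0 | 0 | 1
1 | 0 | 1 | 0
1 | 1 | 0 | 0
1 | 1 | 1 | 0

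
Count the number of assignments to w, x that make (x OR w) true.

Satisfying assignments: (0,1), (1,0), (1,1)
Count: 3 out of 4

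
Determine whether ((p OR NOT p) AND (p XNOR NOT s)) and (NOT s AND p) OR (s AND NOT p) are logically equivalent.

Yes, they are equivalent — the two output columns agree on all 4 assignments:
s | p | Expression 1 | Expression 2
-----------------------------------
0 | 0 | 0 | 0
0 | 1 | 1 | 1
1 | 0 | 1 | 1
1 | 1 | 0 | 0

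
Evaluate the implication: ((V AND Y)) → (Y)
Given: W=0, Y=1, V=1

Antecedent ((V AND Y)) = 1; consequent (Y) = 1.
1 → 1 = 1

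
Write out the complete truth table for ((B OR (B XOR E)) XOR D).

B | E | D | Output
------------------
0 | 0 | 0 | 0
0 | 0 | 1 | 1
0 | 1 | 0 | 1
0 | 1 | 1 | 0
1 | 0 | 0 | 1
1 | 0 | 1 | 0
1 | 1 | 0 | 1
1 | 1 | 1 | 0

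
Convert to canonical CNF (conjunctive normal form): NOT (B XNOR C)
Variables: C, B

(C OR B) AND (NOT C OR NOT B)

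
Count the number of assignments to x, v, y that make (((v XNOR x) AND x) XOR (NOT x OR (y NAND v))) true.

Satisfying assignments: (0,0,0), (0,0,1), (0,1,0), (0,1,1), (1,0,0), (1,0,1), (1,1,1)
Count: 7 out of 8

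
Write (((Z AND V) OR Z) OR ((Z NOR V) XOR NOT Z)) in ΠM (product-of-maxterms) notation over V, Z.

ΠM(0) = (V OR Z)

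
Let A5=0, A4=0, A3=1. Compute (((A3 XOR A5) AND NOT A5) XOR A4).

Substituting: (((1 XOR 0) AND NOT 0) XOR 0)
= 1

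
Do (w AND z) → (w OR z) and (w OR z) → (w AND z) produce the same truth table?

No, Converse is not equivalent to original (counterexample: w=0, z=1)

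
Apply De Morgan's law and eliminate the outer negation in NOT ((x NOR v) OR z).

NOT (x NOR v) AND NOT z
De Morgan's: NOT(OR of terms) = AND of negations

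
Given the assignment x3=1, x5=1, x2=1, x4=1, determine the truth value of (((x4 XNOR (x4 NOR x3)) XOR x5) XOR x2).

Substituting: (((1 XNOR (1 NOR 1)) XOR 1) XOR 1)
= 0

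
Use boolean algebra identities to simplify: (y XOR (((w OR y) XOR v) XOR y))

By XOR self-cancellation ((E XOR v) XOR v = E):
= ((w OR y) XOR v)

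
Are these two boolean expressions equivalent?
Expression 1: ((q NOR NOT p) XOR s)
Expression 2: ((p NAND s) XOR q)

No. Counterexample: with q=0, p=0, s=0, Expression 1 = 0 but Expression 2 = 1.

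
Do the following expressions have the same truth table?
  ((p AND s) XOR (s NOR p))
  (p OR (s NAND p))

No. Counterexample: with p=0, s=1, Expression 1 = 0 but Expression 2 = 1.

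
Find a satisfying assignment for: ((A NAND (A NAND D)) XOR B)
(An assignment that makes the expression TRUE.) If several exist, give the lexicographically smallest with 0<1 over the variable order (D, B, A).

D=0, B=0, A=0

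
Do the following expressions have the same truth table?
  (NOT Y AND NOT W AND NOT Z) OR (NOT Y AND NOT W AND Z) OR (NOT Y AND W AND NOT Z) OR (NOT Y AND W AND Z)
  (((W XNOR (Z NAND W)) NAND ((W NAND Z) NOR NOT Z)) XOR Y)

Yes, they are equivalent — the two output columns agree on all 8 assignments:
Y | W | Z | Expression 1 | Expression 2
---------------------------------------
0 | 0 | 0 | 1 | 1
0 | 0 | 1 | 1 | 1
0 | 1 | 0 | 1 | 1
0 | 1 | 1 | 1 | 1
1 | 0 | 0 | 0 | 0
1 | 0 | 1 | 0 | 0
1 | 1 | 0 | 0 | 0
1 | 1 | 1 | 0 | 0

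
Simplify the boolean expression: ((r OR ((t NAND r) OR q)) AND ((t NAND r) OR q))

By absorption (E AND (E OR v) = E):
= ((t NAND r) OR q)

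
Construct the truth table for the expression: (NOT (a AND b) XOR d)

d | a | b | Output
------------------
0 | 0 | 0 | 1
0 | 0 | 1 | 1
0 | 1 | 0 | 1
0 | 1 | 1 | 0
1 | 0 | 0 | 0
1 | 0 | 1 | 0
1 | 1 | 0 | 0
1 | 1 | 1 | 1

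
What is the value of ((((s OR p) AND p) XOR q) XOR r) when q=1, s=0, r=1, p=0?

Substituting: ((((0 OR 0) AND 0) XOR 1) XOR 1)
= 0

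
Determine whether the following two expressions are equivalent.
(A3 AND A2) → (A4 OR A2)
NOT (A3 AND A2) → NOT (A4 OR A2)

No, Inverse is not equivalent to original (counterexample: A2=0, A3=0, A4=1)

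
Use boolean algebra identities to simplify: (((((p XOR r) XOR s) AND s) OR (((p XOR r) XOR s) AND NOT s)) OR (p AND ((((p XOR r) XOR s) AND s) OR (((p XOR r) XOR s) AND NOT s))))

By absorption (E OR (E AND v) = E) then distribution ((E AND v) OR (E AND NOT v) = E):
= ((p XOR r) XOR s)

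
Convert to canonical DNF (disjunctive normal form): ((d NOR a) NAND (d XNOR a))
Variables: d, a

(NOT d AND a) OR (d AND NOT a) OR (d AND a)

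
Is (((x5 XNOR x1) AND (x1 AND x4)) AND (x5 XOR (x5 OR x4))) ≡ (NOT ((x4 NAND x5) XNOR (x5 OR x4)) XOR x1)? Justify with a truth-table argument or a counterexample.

No. Counterexample: with x4=0, x1=0, x5=0, Expression 1 = 0 but Expression 2 = 1.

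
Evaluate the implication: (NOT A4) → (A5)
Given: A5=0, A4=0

Antecedent (NOT A4) = 1; consequent (A5) = 0.
1 → 0 = 0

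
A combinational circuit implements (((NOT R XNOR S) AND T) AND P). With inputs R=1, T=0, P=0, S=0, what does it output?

Substituting: (((NOT 1 XNOR 0) AND 0) AND 0)
= 0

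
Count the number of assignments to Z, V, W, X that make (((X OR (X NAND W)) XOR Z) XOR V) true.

Satisfying assignments: (0,0,0,0), (0,0,0,1), (0,0,1,0), (0,0,1,1), (1,1,0,0), (1,1,0,1), (1,1,1,0), (1,1,1,1)
Count: 8 out of 16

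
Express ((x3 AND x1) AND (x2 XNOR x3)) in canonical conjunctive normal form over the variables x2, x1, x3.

(x2 OR x1 OR x3) AND (x2 OR x1 OR NOT x3) AND (x2 OR NOT x1 OR x3) AND (x2 OR NOT x1 OR NOT x3) AND (NOT x2 OR x1 OR x3) AND (NOT x2 OR x1 OR NOT x3) AND (NOT x2 OR NOT x1 OR x3)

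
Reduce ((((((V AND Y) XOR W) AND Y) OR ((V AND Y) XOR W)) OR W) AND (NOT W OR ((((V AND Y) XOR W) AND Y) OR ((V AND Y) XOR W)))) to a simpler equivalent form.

By distribution ((E OR v) AND (E OR NOT v) = E) then absorption (E OR (E AND v) = E):
= ((V AND Y) XOR W)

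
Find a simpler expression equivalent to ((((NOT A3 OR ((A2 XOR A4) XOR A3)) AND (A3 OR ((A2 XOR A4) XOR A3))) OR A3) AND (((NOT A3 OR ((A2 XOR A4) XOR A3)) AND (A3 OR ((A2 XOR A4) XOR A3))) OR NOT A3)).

By distribution ((E OR v) AND (E OR NOT v) = E) then distribution ((E OR v) AND (E OR NOT v) = E):
= ((A2 XOR A4) XOR A3)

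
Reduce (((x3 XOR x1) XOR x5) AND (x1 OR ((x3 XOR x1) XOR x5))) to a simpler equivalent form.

By absorption (E AND (E OR v) = E):
= ((x3 XOR x1) XOR x5)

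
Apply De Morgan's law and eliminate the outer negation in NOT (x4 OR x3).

NOT x4 AND NOT x3
De Morgan's: NOT(OR of terms) = AND of negations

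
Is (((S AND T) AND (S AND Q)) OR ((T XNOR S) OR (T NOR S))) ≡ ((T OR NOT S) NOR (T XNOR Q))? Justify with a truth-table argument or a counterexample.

No. Counterexample: with S=0, T=0, Q=0, Expression 1 = 1 but Expression 2 = 0.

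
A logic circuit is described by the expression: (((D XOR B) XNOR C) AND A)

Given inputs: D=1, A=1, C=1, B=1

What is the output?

Substituting: (((1 XOR 1) XNOR 1) AND 1)
= 0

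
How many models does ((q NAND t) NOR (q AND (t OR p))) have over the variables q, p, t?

No assignment satisfies the expression.
Count: 0 out of 8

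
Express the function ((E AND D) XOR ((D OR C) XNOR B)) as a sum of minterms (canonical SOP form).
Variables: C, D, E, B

Σm(0, 2, 5, 6, 9, 11, 13, 14) = (NOT C AND NOT D AND NOT E AND NOT B) OR (NOT C AND NOT D AND E AND NOT B) OR (NOT C AND D AND NOT E AND B) OR (NOT C AND D AND E AND NOT B) OR (C AND NOT D AND NOT E AND B) OR (C AND NOT D AND E AND B) OR (C AND D AND NOT E AND B) OR (C AND D AND E AND NOT B)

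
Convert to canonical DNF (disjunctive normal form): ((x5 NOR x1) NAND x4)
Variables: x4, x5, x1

(NOT x4 AND NOT x5 AND NOT x1) OR (NOT x4 AND NOT x5 AND x1) OR (NOT x4 AND x5 AND NOT x1) OR (NOT x4 AND x5 AND x1) OR (x4 AND NOT x5 AND x1) OR (x4 AND x5 AND NOT x1) OR (x4 AND x5 AND x1)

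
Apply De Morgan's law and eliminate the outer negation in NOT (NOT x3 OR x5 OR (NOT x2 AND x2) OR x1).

x3 AND NOT x5 AND NOT (NOT x2 AND x2) AND NOT x1
De Morgan's: NOT(OR of terms) = AND of negations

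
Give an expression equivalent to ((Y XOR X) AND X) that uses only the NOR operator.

((((((Y NOR X) NOR (Y NOR X)) NOR ((Y NOR X) NOR (Y NOR X))) NOR ((((Y NOR Y) NOR (X NOR X)) NOR ((Y NOR Y) NOR (X NOR X))) NOR (((Y NOR Y) NOR (X NOR X)) NOR ((Y NOR Y) NOR (X NOR X))))) NOR ((((Y NOR X) NOR (Y NOR X)) NOR ((Y NOR X) NOR (Y NOR X))) NOR ((((Y NOR Y) NOR (X NOR X)) NOR ((Y NOR Y) NOR (X NOR X))) NOR (((Y NOR Y) NOR (X NOR X)) NOR ((Y NOR Y) NOR (X NOR X)))))) NOR (X NOR X))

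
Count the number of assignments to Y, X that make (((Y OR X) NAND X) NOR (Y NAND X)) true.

Satisfying assignments: (1,1)
Count: 1 out of 4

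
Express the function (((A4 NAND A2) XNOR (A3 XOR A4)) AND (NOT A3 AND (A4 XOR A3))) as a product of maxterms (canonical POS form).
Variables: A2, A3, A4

ΠM(0, 2, 3, 4, 5, 6, 7) = (A2 OR A3 OR A4) AND (A2 OR NOT A3 OR A4) AND (A2 OR NOT A3 OR NOT A4) AND (NOT A2 OR A3 OR A4) AND (NOT A2 OR A3 OR NOT A4) AND (NOT A2 OR NOT A3 OR A4) AND (NOT A2 OR NOT A3 OR NOT A4)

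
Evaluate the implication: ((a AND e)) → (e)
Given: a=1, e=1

Antecedent ((a AND e)) = 1; consequent (e) = 1.
1 → 1 = 1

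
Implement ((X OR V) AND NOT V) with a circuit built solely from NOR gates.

((((X NOR V) NOR (X NOR V)) NOR ((X NOR V) NOR (X NOR V))) NOR ((V NOR V) NOR (V NOR V)))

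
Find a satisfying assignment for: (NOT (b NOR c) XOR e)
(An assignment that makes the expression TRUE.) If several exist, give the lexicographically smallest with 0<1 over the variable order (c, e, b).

c=0, e=0, b=1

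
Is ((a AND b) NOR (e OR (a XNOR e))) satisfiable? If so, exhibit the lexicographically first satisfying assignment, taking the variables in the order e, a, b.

e=0, a=1, b=0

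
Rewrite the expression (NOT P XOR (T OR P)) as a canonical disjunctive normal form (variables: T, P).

(NOT T AND NOT P) OR (NOT T AND P) OR (T AND P)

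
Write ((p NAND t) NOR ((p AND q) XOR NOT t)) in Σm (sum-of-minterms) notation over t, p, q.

Σm(6) = (t AND p AND NOT q)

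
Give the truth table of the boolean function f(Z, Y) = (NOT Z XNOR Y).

Z | Y | Output
--------------
0 | 0 | 0
0 | 1 | 1
1 | 0 | 1
1 | 1 | 0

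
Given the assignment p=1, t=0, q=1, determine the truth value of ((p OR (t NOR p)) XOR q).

Substituting: ((1 OR (0 NOR 1)) XOR 1)
= 0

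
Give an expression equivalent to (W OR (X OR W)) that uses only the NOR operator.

((W NOR ((X NOR W) NOR (X NOR W))) NOR (W NOR ((X NOR W) NOR (X NOR W))))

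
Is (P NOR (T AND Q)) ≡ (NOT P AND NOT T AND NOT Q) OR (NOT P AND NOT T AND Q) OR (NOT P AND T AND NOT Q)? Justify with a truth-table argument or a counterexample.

Yes, they are equivalent — the two output columns agree on all 8 assignments:
P | T | Q | Expression 1 | Expression 2
---------------------------------------
0 | 0 | 0 | 1 | 1
0 | 0 | 1 | 1 | 1
0 | 1 | 0 | 1 | 1
0 | 1 | 1 | 0 | 0
1 | 0 | 0 | 0 | 0
1 | 0 | 1 | 0 | 0
1 | 1 | 0 | 0 | 0
1 | 1 | 1 | 0 | 0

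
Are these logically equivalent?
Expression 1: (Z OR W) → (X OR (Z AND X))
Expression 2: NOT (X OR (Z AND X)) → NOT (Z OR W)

Yes, Contrapositive is always equivalent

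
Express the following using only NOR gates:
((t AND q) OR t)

((((t NOR t) NOR (q NOR q)) NOR t) NOR (((t NOR t) NOR (q NOR q)) NOR t))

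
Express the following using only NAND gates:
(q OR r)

((q NAND q) NAND (r NAND r))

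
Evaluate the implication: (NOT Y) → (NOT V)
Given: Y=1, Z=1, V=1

Antecedent (NOT Y) = 0; consequent (NOT V) = 0.
0 → 0 = 1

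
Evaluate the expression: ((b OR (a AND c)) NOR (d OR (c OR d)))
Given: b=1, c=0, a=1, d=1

Substituting: ((1 OR (1 AND 0)) NOR (1 OR (0 OR 1)))
= 0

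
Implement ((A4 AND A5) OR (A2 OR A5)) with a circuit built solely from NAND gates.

((((A4 NAND A5) NAND (A4 NAND A5)) NAND ((A4 NAND A5) NAND (A4 NAND A5))) NAND (((A2 NAND A2) NAND (A5 NAND A5)) NAND ((A2 NAND A2) NAND (A5 NAND A5))))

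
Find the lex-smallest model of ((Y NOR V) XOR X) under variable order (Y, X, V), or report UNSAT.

Y=0, X=0, V=0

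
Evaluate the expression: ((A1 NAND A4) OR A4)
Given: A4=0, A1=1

Substituting: ((1 NAND 0) OR 0)
= 1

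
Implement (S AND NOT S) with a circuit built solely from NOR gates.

((S NOR S) NOR ((S NOR S) NOR (S NOR S)))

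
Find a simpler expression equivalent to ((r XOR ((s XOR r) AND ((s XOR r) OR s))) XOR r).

By XOR self-cancellation ((E XOR v) XOR v = E) then absorption (E AND (E OR v) = E):
= (s XOR r)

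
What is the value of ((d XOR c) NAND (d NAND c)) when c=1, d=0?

Substituting: ((0 XOR 1) NAND (0 NAND 1))
= 0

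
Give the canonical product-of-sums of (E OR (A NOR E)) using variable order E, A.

ΠM(1) = (E OR NOT A)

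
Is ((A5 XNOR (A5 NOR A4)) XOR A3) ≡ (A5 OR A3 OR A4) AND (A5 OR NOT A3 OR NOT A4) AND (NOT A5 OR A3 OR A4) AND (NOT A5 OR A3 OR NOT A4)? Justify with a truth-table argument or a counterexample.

Yes, they are equivalent — the two output columns agree on all 8 assignments:
A5 | A3 | A4 | Expression 1 | Expression 2
------------------------------------------
0 | 0 | 0 | 0 | 0
0 | 0 | 1 | 1 | 1
0 | 1 | 0 | 1 | 1
0 | 1 | 1 | 0 | 0
1 | 0 | 0 | 0 | 0
1 | 0 | 1 | 0 | 0
1 | 1 | 0 | 1 | 1
1 | 1 | 1 | 1 | 1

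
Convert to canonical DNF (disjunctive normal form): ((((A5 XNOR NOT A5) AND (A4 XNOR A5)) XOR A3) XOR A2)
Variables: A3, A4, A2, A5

(NOT A3 AND NOT A4 AND A2 AND NOT A5) OR (NOT A3 AND NOT A4 AND A2 AND A5) OR (NOT A3 AND A4 AND A2 AND NOT A5) OR (NOT A3 AND A4 AND A2 AND A5) OR (A3 AND NOT A4 AND NOT A2 AND NOT A5) OR (A3 AND NOT A4 AND NOT A2 AND A5) OR (A3 AND A4 AND NOT A2 AND NOT A5) OR (A3 AND A4 AND NOT A2 AND A5)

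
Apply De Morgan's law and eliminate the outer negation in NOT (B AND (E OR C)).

NOT B OR NOT (E OR C)
De Morgan's: NOT(AND of terms) = OR of negations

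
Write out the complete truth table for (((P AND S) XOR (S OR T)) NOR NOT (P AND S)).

S | P | T | Output
------------------
0 | 0 | 0 | 0
0 | 0 | 1 | 0
0 | 1 | 0 | 0
0 | 1 | 1 | 0
1 | 0 | 0 | 0
1 | 0 | 1 | 0
1 | 1 | 0 | 1
1 | 1 | 1 | 1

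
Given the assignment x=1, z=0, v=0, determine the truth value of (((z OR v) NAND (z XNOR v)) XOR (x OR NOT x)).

Substituting: (((0 OR 0) NAND (0 XNOR 0)) XOR (1 OR NOT 1))
= 0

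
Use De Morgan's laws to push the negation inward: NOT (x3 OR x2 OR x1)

NOT x3 AND NOT x2 AND NOT x1
De Morgan's: NOT(OR of terms) = AND of negations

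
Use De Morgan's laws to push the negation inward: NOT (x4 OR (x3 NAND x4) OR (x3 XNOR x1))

NOT x4 AND NOT (x3 NAND x4) AND NOT (x3 XNOR x1)
De Morgan's: NOT(OR of terms) = AND of negations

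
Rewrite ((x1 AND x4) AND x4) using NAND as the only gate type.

((((x1 NAND x4) NAND (x1 NAND x4)) NAND x4) NAND (((x1 NAND x4) NAND (x1 NAND x4)) NAND x4))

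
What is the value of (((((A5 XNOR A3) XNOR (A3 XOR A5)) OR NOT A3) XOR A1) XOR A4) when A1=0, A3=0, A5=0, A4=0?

Substituting: (((((0 XNOR 0) XNOR (0 XOR 0)) OR NOT 0) XOR 0) XOR 0)
= 1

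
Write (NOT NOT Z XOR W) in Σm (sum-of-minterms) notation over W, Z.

Σm(1, 2) = (NOT W AND Z) OR (W AND NOT Z)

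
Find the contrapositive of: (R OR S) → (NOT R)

Contrapositive: R → NOT (R OR S)
Note: A statement and its contrapositive are logically equivalent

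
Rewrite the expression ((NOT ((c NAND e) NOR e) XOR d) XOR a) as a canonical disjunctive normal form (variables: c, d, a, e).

(NOT c AND NOT d AND NOT a AND NOT e) OR (NOT c AND NOT d AND NOT a AND e) OR (NOT c AND d AND a AND NOT e) OR (NOT c AND d AND a AND e) OR (c AND NOT d AND NOT a AND NOT e) OR (c AND NOT d AND NOT a AND e) OR (c AND d AND a AND NOT e) OR (c AND d AND a AND e)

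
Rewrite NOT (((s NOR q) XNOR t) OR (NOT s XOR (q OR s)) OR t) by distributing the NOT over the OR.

NOT ((s NOR q) XNOR t) AND NOT (NOT s XOR (q OR s)) AND NOT t
De Morgan's: NOT(OR of terms) = AND of negations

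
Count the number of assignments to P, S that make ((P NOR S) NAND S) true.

Satisfying assignments: (0,0), (0,1), (1,0), (1,1)
Count: 4 out of 4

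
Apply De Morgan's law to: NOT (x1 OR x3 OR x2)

NOT x1 AND NOT x3 AND NOT x2
De Morgan's: NOT(OR of terms) = AND of negations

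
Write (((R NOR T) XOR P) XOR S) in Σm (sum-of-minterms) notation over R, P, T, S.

Σm(0, 3, 5, 6, 9, 11, 12, 14) = (NOT R AND NOT P AND NOT T AND NOT S) OR (NOT R AND NOT P AND T AND S) OR (NOT R AND P AND NOT T AND S) OR (NOT R AND P AND T AND NOT S) OR (R AND NOT P AND NOT T AND S) OR (R AND NOT P AND T AND S) OR (R AND P AND NOT T AND NOT S) OR (R AND P AND T AND NOT S)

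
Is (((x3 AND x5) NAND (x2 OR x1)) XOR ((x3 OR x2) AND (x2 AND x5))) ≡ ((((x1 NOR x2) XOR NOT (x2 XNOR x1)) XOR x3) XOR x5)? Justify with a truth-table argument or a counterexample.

No. Counterexample: with x3=0, x1=0, x5=1, x2=0, Expression 1 = 1 but Expression 2 = 0.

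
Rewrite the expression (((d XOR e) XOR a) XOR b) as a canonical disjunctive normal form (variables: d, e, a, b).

(NOT d AND NOT e AND NOT a AND b) OR (NOT d AND NOT e AND a AND NOT b) OR (NOT d AND e AND NOT a AND NOT b) OR (NOT d AND e AND a AND b) OR (d AND NOT e AND NOT a AND NOT b) OR (d AND NOT e AND a AND b) OR (d AND e AND NOT a AND b) OR (d AND e AND a AND NOT b)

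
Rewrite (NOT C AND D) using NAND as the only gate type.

(((C NAND C) NAND D) NAND ((C NAND C) NAND D))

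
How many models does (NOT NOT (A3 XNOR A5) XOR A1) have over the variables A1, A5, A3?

Satisfying assignments: (0,0,0), (0,1,1), (1,0,1), (1,1,0)
Count: 4 out of 8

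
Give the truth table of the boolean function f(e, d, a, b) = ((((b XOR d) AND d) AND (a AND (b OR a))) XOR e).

e | d | a | b | Output
----------------------
0 | 0 | 0 | 0 | 0
0 | 0 | 0 | 1 | 0
0 | 0 | 1 | 0 | 0
0 | 0 | 1 | 1 | 0
0 | 1 | 0 | 0 | 0
0 | 1 | 0 | 1 | 0
0 | 1 | 1 | 0 | 1
0 | 1 | 1 | 1 | 0
1 | 0 | 0 | 0 | 1
1 | 0 | 0 | 1 | 1
1 | 0 | 1 | 0 | 1
1 | 0 | 1 | 1 | 1
1 | 1 | 0 | 0 | 1
1 | 1 | 0 | 1 | 1
1 | 1 | 1 | 0 | 0
1 | 1 | 1 | 1 | 1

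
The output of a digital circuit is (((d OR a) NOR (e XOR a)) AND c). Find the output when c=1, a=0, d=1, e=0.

Substituting: (((1 OR 0) NOR (0 XOR 0)) AND 1)
= 0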